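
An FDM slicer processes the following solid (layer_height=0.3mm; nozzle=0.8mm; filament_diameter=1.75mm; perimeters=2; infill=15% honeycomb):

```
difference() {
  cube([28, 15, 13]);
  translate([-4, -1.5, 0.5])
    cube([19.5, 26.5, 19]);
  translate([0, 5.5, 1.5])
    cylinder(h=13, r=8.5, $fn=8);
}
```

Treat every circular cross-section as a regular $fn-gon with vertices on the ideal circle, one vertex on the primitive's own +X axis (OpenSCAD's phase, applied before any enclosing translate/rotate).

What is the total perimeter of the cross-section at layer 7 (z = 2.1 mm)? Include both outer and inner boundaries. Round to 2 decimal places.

At z = 2.1 mm: the 28×15 cube contributes its full rectangle (perimeter 86.00 mm); the cube at (-4, -1.5) is present — its section is the full 19.5×26.5 rectangle (perimeter 92.00 mm); the r=8.5 cylinder at (0, 5.5) contributes a regular 8-gon of circumradius 8.5 (perimeter = 2·8·8.500·sin(180°/8) = 52.04 mm); Taking the first minus the rest: starting from the 28×15 cube, the 19.5×26.5 cube at (-4, -1.5) partially overlaps it — only the 232.50 mm² overlap (of its 516.75 mm²) is removed, clipping the outline; the r=8.5 cylinder at (0, 5.5) misses the remaining region (no effect) — boundary = 55.00 mm. Overall, the cross-section is a single solid region. Total boundary length (outer) = 55.00 mm.

55.00 mm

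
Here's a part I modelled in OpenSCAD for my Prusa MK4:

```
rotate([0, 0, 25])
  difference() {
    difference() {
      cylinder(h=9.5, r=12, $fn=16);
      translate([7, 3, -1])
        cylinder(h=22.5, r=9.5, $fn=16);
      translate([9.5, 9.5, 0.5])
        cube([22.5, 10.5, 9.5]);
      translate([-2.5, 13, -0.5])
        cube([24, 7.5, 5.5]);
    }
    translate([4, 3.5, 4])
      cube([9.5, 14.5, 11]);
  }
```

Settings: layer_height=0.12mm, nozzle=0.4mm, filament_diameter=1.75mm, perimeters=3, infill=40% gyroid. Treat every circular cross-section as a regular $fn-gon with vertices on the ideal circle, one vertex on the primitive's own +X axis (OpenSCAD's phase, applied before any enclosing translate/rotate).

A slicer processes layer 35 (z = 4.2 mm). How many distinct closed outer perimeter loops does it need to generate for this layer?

1

At z = 4.2 mm: the cylinder: section is a regular 16-gon, circumradius r=12; the cylinder at (7, 3): section is a regular 16-gon, circumradius r=9.5; the 22.5×10.5 cube at (9.5, 9.5) contributes its full rectangle; the cube at (-2.5, 13) (footprint 24×7.5) is included at this height; Subtracting the remaining from the first: starting from the r=12 cylinder, the r=9.5 cylinder at (7, 3) partially overlaps it — only the 191.41 mm² overlap (of its 276.30 mm²) is removed, clipping the outline; the 22.5×10.5 cube at (9.5, 9.5) misses the remaining region (no effect); the 24×7.5 cube at (-2.5, 13) misses the remaining region (no effect) — 1 connected region; the cube at (4, 3.5) is present — its section is the full 9.5×14.5 rectangle; Subtracting the remaining from the first: starting from the result so far, the 9.5×14.5 cube at (4, 3.5) misses the remaining region (no effect) — 1 connected region; (rotated 25° about Z; rotation is an isometry so areas/perimeters/island counts are preserved). The result has 1 disconnected region.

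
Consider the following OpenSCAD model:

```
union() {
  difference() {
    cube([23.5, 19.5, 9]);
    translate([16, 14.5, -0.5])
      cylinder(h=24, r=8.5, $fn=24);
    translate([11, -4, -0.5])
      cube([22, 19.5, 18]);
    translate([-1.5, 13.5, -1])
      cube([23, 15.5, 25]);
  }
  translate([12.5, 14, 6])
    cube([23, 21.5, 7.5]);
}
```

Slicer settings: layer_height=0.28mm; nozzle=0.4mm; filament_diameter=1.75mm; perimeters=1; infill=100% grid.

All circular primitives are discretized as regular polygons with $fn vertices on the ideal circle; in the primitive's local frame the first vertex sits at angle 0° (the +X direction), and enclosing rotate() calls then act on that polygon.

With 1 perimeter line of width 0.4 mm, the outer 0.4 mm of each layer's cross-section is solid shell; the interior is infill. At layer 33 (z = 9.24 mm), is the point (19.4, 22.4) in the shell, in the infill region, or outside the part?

At z = 9.24 mm: the cube is absent (z outside [0, 9]); the r=8.5 cylinder at (16, 14.5) contributes a regular 24-gon of circumradius 8.5; the cube at (11, -4) is present — its section is the full 22×19.5 rectangle; the 23×15.5 cube at (-1.5, 13.5) contributes its full rectangle; After the difference (first − rest): the first operand is absent here, so nothing remains; the 23×21.5 cube at (12.5, 14) contributes its full rectangle; Taking the union: only the 23×21.5 cube at (12.5, 14) is present, so the union is just that shape — 1 connected region. Overall, the cross-section is a single solid region. The nearest boundary edge runs (12.50, 35.50)→(12.50, 14.00); distance from the point to it = 6.90 mm. The point is inside the cross-section and 6.90 mm from the nearest boundary — more than the 0.4 mm shell width (1 × 0.4), so it's in the infill interior.

infill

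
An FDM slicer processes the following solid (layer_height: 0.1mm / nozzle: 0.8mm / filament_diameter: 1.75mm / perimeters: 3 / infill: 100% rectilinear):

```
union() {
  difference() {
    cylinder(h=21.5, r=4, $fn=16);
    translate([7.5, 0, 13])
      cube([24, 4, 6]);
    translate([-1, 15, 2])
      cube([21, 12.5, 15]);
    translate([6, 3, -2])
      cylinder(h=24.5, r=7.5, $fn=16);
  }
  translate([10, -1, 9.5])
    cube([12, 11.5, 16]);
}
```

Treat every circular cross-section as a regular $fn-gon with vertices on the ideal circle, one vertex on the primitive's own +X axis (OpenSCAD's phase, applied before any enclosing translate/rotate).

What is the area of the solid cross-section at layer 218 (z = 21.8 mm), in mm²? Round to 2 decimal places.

138.00 mm²

At z = 21.8 mm: the cylinder does not reach this height (z outside [0, 21.5]); the cube at (7.5, 0) does not reach this height (z outside [13, 19]); the cube at (-1, 15) is not intersected at this z (z outside [2, 17]); the cylinder at (6, 3): section is a regular 16-gon, circumradius r=7.5 (area = (16/2)·7.500²·sin(360°/16) = 172.21 mm²); After the difference (first − rest): the first operand is absent here, so nothing remains; the cube at (10, -1) is present — its section is the full 12×11.5 rectangle (area 138.00 mm²); Merging all regions: only the 12×11.5 cube at (10, -1) is present, so the union is just that shape — area = 138.00 mm². Overall, the cross-section is a single solid region. Net area = 138.00 mm².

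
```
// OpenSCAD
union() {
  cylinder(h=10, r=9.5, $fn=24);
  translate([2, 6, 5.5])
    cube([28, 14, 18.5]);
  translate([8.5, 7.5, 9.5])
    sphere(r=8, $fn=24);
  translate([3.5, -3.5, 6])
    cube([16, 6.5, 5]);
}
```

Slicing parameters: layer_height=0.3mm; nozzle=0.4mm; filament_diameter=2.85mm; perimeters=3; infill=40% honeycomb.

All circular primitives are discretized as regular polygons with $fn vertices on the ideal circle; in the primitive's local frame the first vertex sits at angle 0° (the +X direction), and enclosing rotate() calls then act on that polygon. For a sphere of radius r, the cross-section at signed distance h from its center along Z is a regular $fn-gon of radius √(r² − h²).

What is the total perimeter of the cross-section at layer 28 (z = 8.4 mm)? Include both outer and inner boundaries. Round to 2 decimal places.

133.64 mm

At z = 8.4 mm: the r=9.5 cylinder gives a regular 24-gon of circumradius 9.5 (constant along its height) (perimeter = 2·24·9.500·sin(180°/24) = 59.52 mm); the cube at (2, 6) (footprint 28×14) is included at this height (perimeter 84.00 mm); the sphere at (8.5, 7.5): section is a regular 24-gon, circumradius = √(r²−h²) = √(8²−1.1²) = 7.924 (perimeter = 2·24·7.924·sin(180°/24) = 49.65 mm); the 16×6.5 cube at (3.5, -3.5) contributes its full rectangle (perimeter 45.00 mm); Merging all regions: the regions partially overlap (shared area 218.89 mm²), so the edge portions inside another operand are dropped and the merged outline is re-measured after clipping — boundary = 133.64 mm. Overall, the cross-section is a single solid region. Total boundary length (outer) = 133.64 mm.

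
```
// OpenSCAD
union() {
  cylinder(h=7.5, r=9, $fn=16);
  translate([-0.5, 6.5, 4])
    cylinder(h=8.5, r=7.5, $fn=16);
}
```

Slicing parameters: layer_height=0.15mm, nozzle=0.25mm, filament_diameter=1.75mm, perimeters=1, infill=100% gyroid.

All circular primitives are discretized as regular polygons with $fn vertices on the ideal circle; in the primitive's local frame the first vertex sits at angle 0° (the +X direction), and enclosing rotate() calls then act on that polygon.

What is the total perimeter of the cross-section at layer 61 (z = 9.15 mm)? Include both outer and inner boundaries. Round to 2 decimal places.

46.82 mm

At z = 9.15 mm: the cylinder is absent (z outside [0, 7.5]); the r=7.5 cylinder at (-0.5, 6.5) contributes a regular 16-gon of circumradius 7.5 (perimeter = 2·16·7.500·sin(180°/16) = 46.82 mm); Taking the union: only the r=7.5 cylinder at (-0.5, 6.5) is present, so the union is just that shape — boundary = 46.82 mm. Overall, the cross-section is a single solid region. Total boundary length (outer) = 46.82 mm.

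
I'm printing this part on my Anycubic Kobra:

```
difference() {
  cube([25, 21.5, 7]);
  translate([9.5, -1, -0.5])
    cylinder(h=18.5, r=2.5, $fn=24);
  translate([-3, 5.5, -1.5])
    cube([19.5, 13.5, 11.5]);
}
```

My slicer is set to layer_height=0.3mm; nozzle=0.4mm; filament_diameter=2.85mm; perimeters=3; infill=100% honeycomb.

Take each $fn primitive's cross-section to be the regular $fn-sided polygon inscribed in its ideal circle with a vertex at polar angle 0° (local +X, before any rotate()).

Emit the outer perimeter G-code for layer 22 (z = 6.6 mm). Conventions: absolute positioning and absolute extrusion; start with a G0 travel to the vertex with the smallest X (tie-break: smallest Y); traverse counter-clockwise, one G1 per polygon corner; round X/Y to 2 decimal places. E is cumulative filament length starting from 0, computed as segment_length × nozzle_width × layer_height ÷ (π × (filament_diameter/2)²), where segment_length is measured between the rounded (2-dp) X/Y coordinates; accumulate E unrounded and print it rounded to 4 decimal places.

G0 X0.00 Y0.00 Z6.60
G1 X7.23 Y0.00 E0.1360
G1 X7.33 Y0.25 E0.1411
G1 X7.73 Y0.77 E0.1534
G1 X8.25 Y1.17 E0.1657
G1 X8.85 Y1.41 E0.1779
G1 X9.50 Y1.50 E0.1902
G1 X10.15 Y1.41 E0.2026
G1 X10.75 Y1.17 E0.2147
G1 X11.27 Y0.77 E0.2271
G1 X11.67 Y0.25 E0.2394
G1 X11.77 Y0.00 E0.2445
G1 X25.00 Y0.00 E0.4934
G1 X25.00 Y21.50 E0.8978
G1 X0.00 Y21.50 E1.3680
G1 X0.00 Y19.00 E1.4151
G1 X16.50 Y19.00 E1.7254
G1 X16.50 Y5.50 E1.9794
G1 X0.00 Y5.50 E2.2898
G1 X0.00 Y0.00 E2.3932

At z = 6.6 mm: the cube (footprint 25×21.5) is included at this height; the r=2.5 cylinder at (9.5, -1) gives a regular 24-gon of circumradius 2.5 (constant along its height); the 19.5×13.5 cube at (-3, 5.5) contributes its full rectangle; Subtracting the remaining from the first: starting from the 25×21.5 cube, the r=2.5 cylinder at (9.5, -1) partially overlaps it — only the 4.87 mm² overlap (of its 19.41 mm²) is removed, clipping the outline; the 19.5×13.5 cube at (-3, 5.5) partially overlaps it — only the 222.75 mm² overlap (of its 263.25 mm²) is removed, clipping the outline — 1 connected region. The outline is a single polygon with 19 vertices. Extrusion per mm of travel: 0.4 × 0.3 / (π × 1.425²) = 0.018811. Accumulating E over each segment gives final E = 2.3932.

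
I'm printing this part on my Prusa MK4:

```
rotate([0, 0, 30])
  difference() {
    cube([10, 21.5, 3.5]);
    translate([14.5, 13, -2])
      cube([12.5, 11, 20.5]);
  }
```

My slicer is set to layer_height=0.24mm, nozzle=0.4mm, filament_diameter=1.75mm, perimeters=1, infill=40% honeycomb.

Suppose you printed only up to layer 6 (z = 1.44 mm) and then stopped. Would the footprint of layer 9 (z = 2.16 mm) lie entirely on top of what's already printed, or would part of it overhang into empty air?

entirely on top

Compare the two slices. At z = 1.44: the 10×21.5 cube contributes its full rectangle (area 215.00 mm²); the cube at (14.5, 13) (footprint 12.5×11) is included at this height (area 137.50 mm²); Subtracting the remaining from the first: starting from the 10×21.5 cube (215.00 mm²), the 12.5×11 cube at (14.5, 13) misses the remaining region (no effect) — area = 215.00 mm²; (rotated 30° about Z; rotation is an isometry so areas/perimeters/island counts are preserved). At z = 2.16: the cube (footprint 10×21.5) is included at this height (area 215.00 mm²); the cube at (14.5, 13) (footprint 12.5×11) is included at this height (area 137.50 mm²); Subtracting the remaining from the first: starting from the 10×21.5 cube (215.00 mm²), the 12.5×11 cube at (14.5, 13) misses the remaining region (no effect) — area = 215.00 mm²; (whole slice rotated 30° about Z — lengths, areas and connectivity unchanged). Checking containment: the cross-section at z = 2.16 is a subset of the cross-section at z = 1.44.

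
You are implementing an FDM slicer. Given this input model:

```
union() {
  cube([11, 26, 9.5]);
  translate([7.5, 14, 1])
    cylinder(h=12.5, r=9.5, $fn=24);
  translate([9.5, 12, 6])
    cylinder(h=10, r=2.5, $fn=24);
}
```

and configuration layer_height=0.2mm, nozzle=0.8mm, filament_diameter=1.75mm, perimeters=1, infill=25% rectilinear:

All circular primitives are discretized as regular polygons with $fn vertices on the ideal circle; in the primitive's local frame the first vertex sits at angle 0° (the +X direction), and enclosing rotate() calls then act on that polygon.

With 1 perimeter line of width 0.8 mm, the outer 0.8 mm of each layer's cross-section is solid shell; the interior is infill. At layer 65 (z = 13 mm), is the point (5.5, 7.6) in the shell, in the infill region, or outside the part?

infill

At z = 13 mm: the cube is absent (z outside [0, 9.5]); the r=9.5 cylinder at (7.5, 14) contributes a regular 24-gon of circumradius 9.5; the cylinder at (9.5, 12): section is a regular 24-gon, circumradius r=2.5; Merging all regions: the r=2.5 cylinder at (9.5, 12) lies entirely inside the r=9.5 cylinder at (7.5, 14), so the union is just the r=9.5 cylinder at (7.5, 14) — 1 connected region. Overall, the cross-section is a single solid region. The nearest boundary edge runs (5.04, 4.82)→(2.75, 5.77); distance from the point to it = 2.74 mm. The point is inside the cross-section and 2.74 mm from the nearest boundary — more than the 0.8 mm shell width (1 × 0.8), so it's in the infill interior.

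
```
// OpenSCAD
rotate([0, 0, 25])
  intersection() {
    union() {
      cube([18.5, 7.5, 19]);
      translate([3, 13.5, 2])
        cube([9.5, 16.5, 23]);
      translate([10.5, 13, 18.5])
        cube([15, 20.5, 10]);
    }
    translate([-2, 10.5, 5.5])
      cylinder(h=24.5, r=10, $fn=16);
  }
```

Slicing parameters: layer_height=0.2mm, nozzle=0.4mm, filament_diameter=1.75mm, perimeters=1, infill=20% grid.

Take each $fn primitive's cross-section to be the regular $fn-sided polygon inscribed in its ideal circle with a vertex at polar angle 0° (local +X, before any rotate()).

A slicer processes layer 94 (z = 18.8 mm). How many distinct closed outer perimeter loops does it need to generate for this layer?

2

At z = 18.8 mm: the cube is present — its section is the full 18.5×7.5 rectangle; the 9.5×16.5 cube at (3, 13.5) contributes its full rectangle; the 15×20.5 cube at (10.5, 13) contributes its full rectangle; Taking the union: the regions partially overlap (shared area 33.00 mm²), so overlapping operands fuse into one piece — 2 connected regions; the r=10 cylinder at (-2, 10.5) contributes a regular 16-gon of circumradius 10; Keeping only the common overlap: the r=10 cylinder at (-2, 10.5) partially overlaps that combined region; clipping to the common part keeps 49.07 mm² — 2 connected regions; (rotated 25° about Z; rotation is an isometry so areas/perimeters/island counts are preserved). The result has 2 disconnected regions.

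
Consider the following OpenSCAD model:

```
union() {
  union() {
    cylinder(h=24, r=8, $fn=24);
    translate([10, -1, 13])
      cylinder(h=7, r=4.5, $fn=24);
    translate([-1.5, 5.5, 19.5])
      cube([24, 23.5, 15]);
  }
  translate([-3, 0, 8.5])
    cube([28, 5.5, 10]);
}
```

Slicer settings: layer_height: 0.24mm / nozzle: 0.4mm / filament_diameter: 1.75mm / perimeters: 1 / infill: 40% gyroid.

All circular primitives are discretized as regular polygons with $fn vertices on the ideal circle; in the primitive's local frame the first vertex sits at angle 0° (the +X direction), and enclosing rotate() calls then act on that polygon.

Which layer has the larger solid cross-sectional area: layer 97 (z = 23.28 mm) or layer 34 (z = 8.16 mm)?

Layer 97 (z = 23.28): the r=8 cylinder contributes a regular 24-gon of circumradius 8 (area = (24/2)·8.000²·sin(360°/24) = 198.77 mm²); the cylinder at (10, -1) does not reach this height (z outside [13, 20]); the 24×23.5 cube at (-1.5, 5.5) contributes its full rectangle (area 564.00 mm²); Combining (union): the regions partially overlap — summed areas 762.77 mm² minus the doubly-counted overlap 13.35 mm² gives 749.43 mm² — area = 749.43 mm²; the cube at (-3, 0) is not intersected at this z (z outside [8.5, 18.5]); Merging all regions: only that combined region is present, so the union is just that shape — area = 749.43 mm². So its area = 749.43 mm². Layer 34 (z = 8.16): the r=8 cylinder contributes a regular 24-gon of circumradius 8 (area = (24/2)·8.000²·sin(360°/24) = 198.77 mm²); the cylinder at (10, -1) is not intersected at this z (z outside [13, 20]); the cube at (-1.5, 5.5) is not intersected at this z (z outside [19.5, 34.5]); Taking the union: only the r=8 cylinder is present, so the union is just that shape — area = 198.77 mm²; the cube at (-3, 0) is absent (z outside [8.5, 18.5]); Merging all regions: only that combined region is present, so the union is just that shape — area = 198.77 mm². So its area = 198.77 mm². Layer 97 is larger (749.43 vs 198.77 mm²).

layer 97 (z = 23.28 mm)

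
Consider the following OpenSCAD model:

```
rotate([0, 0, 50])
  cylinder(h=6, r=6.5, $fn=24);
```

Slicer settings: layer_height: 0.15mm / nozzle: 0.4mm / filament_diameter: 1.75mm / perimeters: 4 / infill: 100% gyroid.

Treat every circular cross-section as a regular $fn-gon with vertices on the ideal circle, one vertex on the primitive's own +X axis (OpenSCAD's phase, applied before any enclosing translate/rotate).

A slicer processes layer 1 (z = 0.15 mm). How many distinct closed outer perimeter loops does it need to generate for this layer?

1

At z = 0.15 mm: the r=6.5 cylinder contributes a regular 24-gon of circumradius 6.5; (rotated 50° about Z; rotation is an isometry so areas/perimeters/island counts are preserved). The result has 1 disconnected region.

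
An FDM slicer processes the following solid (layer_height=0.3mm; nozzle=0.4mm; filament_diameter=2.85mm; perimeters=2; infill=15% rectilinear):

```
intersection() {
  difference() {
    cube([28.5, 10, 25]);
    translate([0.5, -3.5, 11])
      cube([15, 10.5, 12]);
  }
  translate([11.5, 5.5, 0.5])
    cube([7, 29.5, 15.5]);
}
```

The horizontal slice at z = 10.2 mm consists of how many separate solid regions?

At z = 10.2 mm: the cube is present — its section is the full 28.5×10 rectangle; the cube at (0.5, -3.5) is absent (z outside [11, 23]); After the difference (first − rest): none of the subtracted shapes is present at this height, so the 28.5×10 cube is unchanged — 1 connected region; the 7×29.5 cube at (11.5, 5.5) contributes its full rectangle; After intersecting: the 7×29.5 cube at (11.5, 5.5) partially overlaps the result so far; clipping to the common part keeps 31.50 mm² — 1 connected region. The result has 1 disconnected region.

1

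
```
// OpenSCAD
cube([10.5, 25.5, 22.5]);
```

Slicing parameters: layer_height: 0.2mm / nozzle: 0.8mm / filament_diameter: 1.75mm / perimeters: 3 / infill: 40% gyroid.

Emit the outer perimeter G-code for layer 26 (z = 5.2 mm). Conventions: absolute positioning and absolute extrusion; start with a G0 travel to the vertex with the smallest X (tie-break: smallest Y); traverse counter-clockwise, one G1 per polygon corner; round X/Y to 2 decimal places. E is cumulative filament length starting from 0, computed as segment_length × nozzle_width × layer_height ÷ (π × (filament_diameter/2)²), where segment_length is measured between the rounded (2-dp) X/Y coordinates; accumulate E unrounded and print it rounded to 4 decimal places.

G0 X0.00 Y0.00 Z5.20
G1 X10.50 Y0.00 E0.6985
G1 X10.50 Y25.50 E2.3947
G1 X0.00 Y25.50 E3.0932
G1 X0.00 Y0.00 E4.7895

At z = 5.2 mm: the cube is present — its section is the full 10.5×25.5 rectangle. The outline is a single polygon with 4 vertices. Extrusion per mm of travel: 0.8 × 0.2 / (π × 0.875²) = 0.066520. Accumulating E over each segment gives final E = 4.7895.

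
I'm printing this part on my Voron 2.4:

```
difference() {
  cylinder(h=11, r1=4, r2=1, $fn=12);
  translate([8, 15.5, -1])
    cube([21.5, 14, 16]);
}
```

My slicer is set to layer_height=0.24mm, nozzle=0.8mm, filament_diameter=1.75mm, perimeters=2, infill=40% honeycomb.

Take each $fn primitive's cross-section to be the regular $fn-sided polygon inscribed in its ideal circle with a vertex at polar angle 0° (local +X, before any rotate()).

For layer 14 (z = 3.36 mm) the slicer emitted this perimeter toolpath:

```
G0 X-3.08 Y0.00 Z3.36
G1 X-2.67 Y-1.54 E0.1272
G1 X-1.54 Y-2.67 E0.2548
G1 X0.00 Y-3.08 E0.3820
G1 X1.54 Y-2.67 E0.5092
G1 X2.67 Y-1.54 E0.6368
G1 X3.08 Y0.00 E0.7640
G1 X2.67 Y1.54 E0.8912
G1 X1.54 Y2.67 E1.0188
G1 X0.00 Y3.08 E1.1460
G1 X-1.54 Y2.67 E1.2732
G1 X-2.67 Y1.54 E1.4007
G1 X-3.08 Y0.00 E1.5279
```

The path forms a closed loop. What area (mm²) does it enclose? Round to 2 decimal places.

28.49 mm²

Apply the shoelace formula to the sequence of (X, Y) vertices; enclosed area = 28.49 mm².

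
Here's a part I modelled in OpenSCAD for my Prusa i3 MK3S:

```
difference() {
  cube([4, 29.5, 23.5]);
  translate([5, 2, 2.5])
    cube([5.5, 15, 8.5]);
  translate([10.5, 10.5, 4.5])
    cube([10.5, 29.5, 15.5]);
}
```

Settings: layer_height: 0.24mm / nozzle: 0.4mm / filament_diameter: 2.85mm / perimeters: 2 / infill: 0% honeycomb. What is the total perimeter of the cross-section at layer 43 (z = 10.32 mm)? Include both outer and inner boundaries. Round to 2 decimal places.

67.00 mm

At z = 10.32 mm: the cube is present — its section is the full 4×29.5 rectangle (perimeter 67.00 mm); the 5.5×15 cube at (5, 2) contributes its full rectangle (perimeter 41.00 mm); the 10.5×29.5 cube at (10.5, 10.5) contributes its full rectangle (perimeter 80.00 mm); Taking the first minus the rest: starting from the 4×29.5 cube, the 5.5×15 cube at (5, 2) misses the remaining region (no effect); the 10.5×29.5 cube at (10.5, 10.5) misses the remaining region (no effect) — boundary = 67.00 mm. Overall, the cross-section is a single solid region. Total boundary length (outer) = 67.00 mm.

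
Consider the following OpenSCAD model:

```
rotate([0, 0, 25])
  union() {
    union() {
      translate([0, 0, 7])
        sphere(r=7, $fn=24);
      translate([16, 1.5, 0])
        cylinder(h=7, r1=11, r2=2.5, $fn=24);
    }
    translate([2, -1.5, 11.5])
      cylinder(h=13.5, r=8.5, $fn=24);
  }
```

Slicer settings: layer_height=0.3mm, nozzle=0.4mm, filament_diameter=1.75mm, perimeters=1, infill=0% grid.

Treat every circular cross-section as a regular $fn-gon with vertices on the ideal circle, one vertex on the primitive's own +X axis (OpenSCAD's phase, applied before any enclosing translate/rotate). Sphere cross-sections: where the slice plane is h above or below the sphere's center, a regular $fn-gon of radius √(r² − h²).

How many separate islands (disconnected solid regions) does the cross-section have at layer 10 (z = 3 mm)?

2

At z = 3 mm: the sphere: section is a regular 24-gon, circumradius = √(r²−h²) = √(7²−4²) = 5.745; the cone at (16, 1.5): at t=0.429 of its height the radius interpolates to r₁+(r₂−r₁)t = 7.357, giving a regular 24-gon of that circumradius; Merging all regions: the 2 present regions are separate (no shared area or edge), so areas and boundary lengths simply add and each stays a separate island — 2 connected regions; the cylinder at (2, -1.5) is absent (z outside [11.5, 25]); Taking the union: only the result so far is present, so the union is just that shape — 2 connected regions; (rotated 25° about Z; rotation is an isometry so areas/perimeters/island counts are preserved). Overall, the cross-section has 2 separate islands. Island count = 2.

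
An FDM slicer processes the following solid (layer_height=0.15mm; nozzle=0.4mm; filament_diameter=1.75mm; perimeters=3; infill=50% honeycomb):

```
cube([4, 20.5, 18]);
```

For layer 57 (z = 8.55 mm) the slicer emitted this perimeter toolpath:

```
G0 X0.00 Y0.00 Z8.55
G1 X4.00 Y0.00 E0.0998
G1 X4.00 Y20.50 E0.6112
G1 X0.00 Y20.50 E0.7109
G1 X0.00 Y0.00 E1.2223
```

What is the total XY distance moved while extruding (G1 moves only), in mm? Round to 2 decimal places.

Sum the Euclidean lengths of each G1 segment: total = 49.00 mm.

49.00 mm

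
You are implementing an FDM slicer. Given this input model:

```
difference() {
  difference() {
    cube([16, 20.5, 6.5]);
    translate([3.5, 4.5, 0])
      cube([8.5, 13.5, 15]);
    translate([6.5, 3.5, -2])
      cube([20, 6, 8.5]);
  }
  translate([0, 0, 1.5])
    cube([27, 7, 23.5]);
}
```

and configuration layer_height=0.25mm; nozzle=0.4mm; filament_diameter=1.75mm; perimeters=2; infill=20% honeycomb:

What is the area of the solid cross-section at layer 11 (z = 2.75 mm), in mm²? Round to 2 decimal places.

At z = 2.75 mm: the cube (footprint 16×20.5) is included at this height (area 328.00 mm²); the cube at (3.5, 4.5) is present — its section is the full 8.5×13.5 rectangle (area 114.75 mm²); the 20×6 cube at (6.5, 3.5) contributes its full rectangle (area 120.00 mm²); Subtracting the remaining from the first: starting from the 16×20.5 cube (328.00 mm²), the 8.5×13.5 cube at (3.5, 4.5) lies wholly inside it (removes its full 114.75 mm² and its 44.00 mm outline becomes a hole wall); the 20×6 cube at (6.5, 3.5) partially overlaps it — only the 29.50 mm² overlap (of its 120.00 mm²) is removed, clipping the outline — area = 183.75 mm²; the cube (footprint 27×7) is included at this height (area 189.00 mm²); Subtracting the remaining from the first: starting from that combined region (183.75 mm²), the 27×7 cube partially overlaps it — only the 71.25 mm² overlap (of its 189.00 mm²) is removed, clipping the outline — area = 112.50 mm². Overall, the cross-section is a single solid region. Net area = 112.50 mm².

112.50 mm²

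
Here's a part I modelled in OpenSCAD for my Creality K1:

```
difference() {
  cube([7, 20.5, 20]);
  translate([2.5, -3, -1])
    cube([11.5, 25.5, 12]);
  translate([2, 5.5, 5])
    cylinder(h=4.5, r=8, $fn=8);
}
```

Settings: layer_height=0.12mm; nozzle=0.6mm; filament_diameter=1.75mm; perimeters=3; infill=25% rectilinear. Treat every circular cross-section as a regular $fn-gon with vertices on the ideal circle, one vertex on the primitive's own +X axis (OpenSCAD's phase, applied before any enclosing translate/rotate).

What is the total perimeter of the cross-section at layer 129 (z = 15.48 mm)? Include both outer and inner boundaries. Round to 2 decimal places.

At z = 15.48 mm: the 7×20.5 cube contributes its full rectangle (perimeter 55.00 mm); the cube at (2.5, -3) is absent (z outside [-1, 11]); the cylinder at (2, 5.5) is absent (z outside [5, 9.5]); Taking the first minus the rest: none of the subtracted shapes is present at this height, so the 7×20.5 cube is unchanged — boundary = 55.00 mm. Overall, the cross-section is a single solid region. Total boundary length (outer) = 55.00 mm.

55.00 mm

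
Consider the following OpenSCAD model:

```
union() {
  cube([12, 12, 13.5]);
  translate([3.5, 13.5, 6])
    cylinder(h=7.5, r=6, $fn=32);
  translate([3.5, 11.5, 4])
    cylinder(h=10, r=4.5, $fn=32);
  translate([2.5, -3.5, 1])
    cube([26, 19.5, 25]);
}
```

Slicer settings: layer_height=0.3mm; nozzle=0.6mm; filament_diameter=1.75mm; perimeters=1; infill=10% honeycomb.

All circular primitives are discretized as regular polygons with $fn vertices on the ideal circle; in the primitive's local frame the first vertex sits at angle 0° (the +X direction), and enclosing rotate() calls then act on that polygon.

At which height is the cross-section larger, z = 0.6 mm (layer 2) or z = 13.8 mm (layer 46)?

Layer 2 (z = 0.6): the cube (footprint 12×12) is included at this height (area 144.00 mm²); the cylinder at (3.5, 13.5) does not reach this height (z outside [6, 13.5]); the cylinder at (3.5, 11.5) does not reach this height (z outside [4, 14]); the cube at (2.5, -3.5) is not intersected at this z (z outside [1, 26]); Combining (union): only the 12×12 cube is present, so the union is just that shape — area = 144.00 mm². So its area = 144.00 mm². Layer 46 (z = 13.8): the cube is absent (z outside [0, 13.5]); the cylinder at (3.5, 13.5) does not reach this height (z outside [6, 13.5]); the cylinder at (3.5, 11.5): section is a regular 32-gon, circumradius r=4.5 (area = (32/2)·4.500²·sin(360°/32) = 63.21 mm²); the 26×19.5 cube at (2.5, -3.5) contributes its full rectangle (area 507.00 mm²); Taking the union: the regions partially overlap — summed areas 570.21 mm² minus the doubly-counted overlap 40.50 mm² gives 529.71 mm² — area = 529.71 mm². So its area = 529.71 mm². Layer 46 is larger (529.71 vs 144.00 mm²).

layer 46 (z = 13.8 mm)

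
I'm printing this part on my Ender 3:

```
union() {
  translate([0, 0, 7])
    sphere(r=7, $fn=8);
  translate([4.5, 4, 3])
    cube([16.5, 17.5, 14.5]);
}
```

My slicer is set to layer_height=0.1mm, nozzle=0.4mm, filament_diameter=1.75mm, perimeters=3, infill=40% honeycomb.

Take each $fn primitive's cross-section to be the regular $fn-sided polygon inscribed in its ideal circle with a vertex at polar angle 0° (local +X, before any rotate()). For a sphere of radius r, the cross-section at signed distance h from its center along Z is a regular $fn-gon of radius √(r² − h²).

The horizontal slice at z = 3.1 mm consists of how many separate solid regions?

At z = 3.1 mm: the sphere: section is a regular 8-gon, circumradius = √(r²−h²) = √(7²−3.9²) = 5.813; the 16.5×17.5 cube at (4.5, 4) contributes its full rectangle; Combining (union): the 2 present regions are separate (no shared area or edge), so areas and boundary lengths simply add and each stays a separate island — 2 connected regions. The result has 2 disconnected regions.

2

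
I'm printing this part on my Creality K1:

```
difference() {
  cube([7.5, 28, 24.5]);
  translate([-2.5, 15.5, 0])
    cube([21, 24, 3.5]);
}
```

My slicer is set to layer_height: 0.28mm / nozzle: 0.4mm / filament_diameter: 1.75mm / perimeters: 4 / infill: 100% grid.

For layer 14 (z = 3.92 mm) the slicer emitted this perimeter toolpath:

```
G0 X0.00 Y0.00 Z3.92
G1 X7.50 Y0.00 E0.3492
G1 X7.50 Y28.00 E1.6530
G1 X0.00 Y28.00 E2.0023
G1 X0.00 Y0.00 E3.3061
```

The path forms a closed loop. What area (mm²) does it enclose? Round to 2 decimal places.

Apply the shoelace formula to the sequence of (X, Y) vertices; enclosed area = 210.00 mm².

210.00 mm²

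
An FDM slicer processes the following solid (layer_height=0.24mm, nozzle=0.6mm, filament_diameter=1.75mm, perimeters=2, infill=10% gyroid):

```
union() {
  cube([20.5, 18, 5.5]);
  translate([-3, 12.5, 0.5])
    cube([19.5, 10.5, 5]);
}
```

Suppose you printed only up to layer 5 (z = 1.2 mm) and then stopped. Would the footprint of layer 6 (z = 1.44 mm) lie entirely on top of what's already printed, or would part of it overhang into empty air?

entirely on top

Compare the two slices. At z = 1.2: the 20.5×18 cube contributes its full rectangle (area 369.00 mm²); the cube at (-3, 12.5) is present — its section is the full 19.5×10.5 rectangle (area 204.75 mm²); Combining (union): the regions partially overlap — summed areas 573.75 mm² minus the doubly-counted overlap 90.75 mm² gives 483.00 mm² — area = 483.00 mm². At z = 1.44: the cube (footprint 20.5×18) is included at this height (area 369.00 mm²); the cube at (-3, 12.5) is present — its section is the full 19.5×10.5 rectangle (area 204.75 mm²); Taking the union: the regions partially overlap — summed areas 573.75 mm² minus the doubly-counted overlap 90.75 mm² gives 483.00 mm² — area = 483.00 mm². Checking containment: the cross-section at z = 1.44 is a subset of the cross-section at z = 1.2.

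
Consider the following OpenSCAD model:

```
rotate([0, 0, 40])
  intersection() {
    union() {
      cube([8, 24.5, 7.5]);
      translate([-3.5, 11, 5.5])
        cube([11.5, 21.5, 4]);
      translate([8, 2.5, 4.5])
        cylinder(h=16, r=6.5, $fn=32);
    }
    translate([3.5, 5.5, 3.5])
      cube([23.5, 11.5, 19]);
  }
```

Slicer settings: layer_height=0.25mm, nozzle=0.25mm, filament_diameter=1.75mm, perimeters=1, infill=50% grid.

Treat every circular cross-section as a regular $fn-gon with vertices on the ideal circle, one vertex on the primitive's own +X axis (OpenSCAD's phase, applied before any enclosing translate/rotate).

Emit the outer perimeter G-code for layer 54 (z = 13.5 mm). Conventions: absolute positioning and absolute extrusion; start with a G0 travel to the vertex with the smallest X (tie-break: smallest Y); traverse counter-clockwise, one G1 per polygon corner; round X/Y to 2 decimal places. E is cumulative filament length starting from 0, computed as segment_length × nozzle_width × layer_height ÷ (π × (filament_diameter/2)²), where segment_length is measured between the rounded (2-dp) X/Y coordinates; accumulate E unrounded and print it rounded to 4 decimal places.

At z = 13.5 mm: the cube does not reach this height (z outside [0, 7.5]); the cube at (-3.5, 11) does not reach this height (z outside [5.5, 9.5]); the r=6.5 cylinder at (8, 2.5) contributes a regular 32-gon of circumradius 6.5; Combining (union): only the r=6.5 cylinder at (8, 2.5) is present, so the union is just that shape — 1 connected region; the 23.5×11.5 cube at (3.5, 5.5) contributes its full rectangle; After intersecting: the 23.5×11.5 cube at (3.5, 5.5) partially overlaps the result so far; clipping to the common part keeps 27.35 mm² — 1 connected region; (whole slice rotated 40° about Z — lengths, areas and connectivity unchanged). The outline is a single polygon with 12 vertices. Extrusion per mm of travel: 0.25 × 0.25 / (π × 0.875²) = 0.025984. Accumulating E over each segment gives final E = 0.6221.

G0 X-1.93 Y7.75 Z13.50
G1 X-0.85 Y6.46 E0.0437
G1 X6.98 Y13.04 E0.3095
G1 X6.34 Y13.30 E0.3274
G1 X5.09 Y13.53 E0.3605
G1 X3.81 Y13.52 E0.3937
G1 X2.57 Y13.26 E0.4266
G1 X1.39 Y12.76 E0.4599
G1 X0.34 Y12.04 E0.4930
G1 X-0.55 Y11.13 E0.5261
G1 X-1.24 Y10.06 E0.5592
G1 X-1.72 Y8.88 E0.5923
G1 X-1.93 Y7.75 E0.6221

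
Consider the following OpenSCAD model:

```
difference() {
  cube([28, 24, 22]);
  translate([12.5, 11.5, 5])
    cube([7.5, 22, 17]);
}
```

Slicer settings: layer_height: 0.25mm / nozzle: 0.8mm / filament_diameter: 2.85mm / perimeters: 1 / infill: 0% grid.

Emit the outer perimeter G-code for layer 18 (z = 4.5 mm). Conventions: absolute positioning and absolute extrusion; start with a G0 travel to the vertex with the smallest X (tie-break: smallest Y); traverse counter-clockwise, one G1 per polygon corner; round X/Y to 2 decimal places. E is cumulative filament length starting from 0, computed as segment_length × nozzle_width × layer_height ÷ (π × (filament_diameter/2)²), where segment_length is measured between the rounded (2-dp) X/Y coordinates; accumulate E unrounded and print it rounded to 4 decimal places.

At z = 4.5 mm: the 28×24 cube contributes its full rectangle; the cube at (12.5, 11.5) is absent (z outside [5, 22]); Subtracting the remaining from the first: none of the subtracted shapes is present at this height, so the 28×24 cube is unchanged — 1 connected region. The outline is a single polygon with 4 vertices. Extrusion per mm of travel: 0.8 × 0.25 / (π × 1.425²) = 0.031351. Accumulating E over each segment gives final E = 3.2605.

G0 X0.00 Y0.00 Z4.50
G1 X28.00 Y0.00 E0.8778
G1 X28.00 Y24.00 E1.6302
G1 X0.00 Y24.00 E2.5081
G1 X0.00 Y0.00 E3.2605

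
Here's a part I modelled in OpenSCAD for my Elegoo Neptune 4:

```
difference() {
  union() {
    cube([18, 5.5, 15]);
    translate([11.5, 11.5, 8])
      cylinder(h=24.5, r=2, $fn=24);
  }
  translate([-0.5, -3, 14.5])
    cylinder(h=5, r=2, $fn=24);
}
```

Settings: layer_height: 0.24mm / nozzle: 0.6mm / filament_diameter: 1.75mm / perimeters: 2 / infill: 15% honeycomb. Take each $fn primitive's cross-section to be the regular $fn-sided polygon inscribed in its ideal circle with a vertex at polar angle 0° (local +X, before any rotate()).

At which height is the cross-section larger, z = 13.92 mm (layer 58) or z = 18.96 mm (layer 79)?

Layer 58 (z = 13.92): the cube is present — its section is the full 18×5.5 rectangle (area 99.00 mm²); the r=2 cylinder at (11.5, 11.5) contributes a regular 24-gon of circumradius 2 (area = (24/2)·2.000²·sin(360°/24) = 12.42 mm²); Combining (union): the 2 present regions are separate (no shared area or edge), so areas and boundary lengths simply add and each stays a separate island — area = 111.42 mm²; the cylinder at (-0.5, -3) does not reach this height (z outside [14.5, 19.5]); After the difference (first − rest): none of the subtracted shapes is present at this height, so the result so far is unchanged — area = 111.42 mm². So its area = 111.42 mm². Layer 79 (z = 18.96): the cube does not reach this height (z outside [0, 15]); the r=2 cylinder at (11.5, 11.5) contributes a regular 24-gon of circumradius 2 (area = (24/2)·2.000²·sin(360°/24) = 12.42 mm²); Combining (union): only the r=2 cylinder at (11.5, 11.5) is present, so the union is just that shape — area = 12.42 mm²; the cylinder at (-0.5, -3): section is a regular 24-gon, circumradius r=2 (area = (24/2)·2.000²·sin(360°/24) = 12.42 mm²); After the difference (first − rest): starting from the result so far (12.42 mm²), the r=2 cylinder at (-0.5, -3) misses the remaining region (no effect) — area = 12.42 mm². So its area = 12.42 mm². Layer 58 is larger (111.42 vs 12.42 mm²).

layer 58 (z = 13.92 mm)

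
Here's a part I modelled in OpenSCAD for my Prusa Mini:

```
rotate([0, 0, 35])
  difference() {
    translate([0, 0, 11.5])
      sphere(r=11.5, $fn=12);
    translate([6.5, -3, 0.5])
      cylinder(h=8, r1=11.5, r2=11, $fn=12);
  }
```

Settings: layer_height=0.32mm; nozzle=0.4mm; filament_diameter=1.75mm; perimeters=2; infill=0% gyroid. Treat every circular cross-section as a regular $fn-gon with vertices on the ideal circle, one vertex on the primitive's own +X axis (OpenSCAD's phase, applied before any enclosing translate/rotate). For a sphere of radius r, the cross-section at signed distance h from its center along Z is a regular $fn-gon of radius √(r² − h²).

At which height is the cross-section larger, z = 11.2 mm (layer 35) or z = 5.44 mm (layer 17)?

layer 35 (z = 11.2 mm)

Layer 35 (z = 11.2): the sphere: section is a regular 12-gon, circumradius = √(r²−h²) = √(11.5²−0.3²) = 11.496 (area = (12/2)·11.496²·sin(360°/12) = 396.48 mm²); the cone at (6.5, -3) does not reach this height (z outside [0.5, 8.5]); Subtracting the remaining from the first: none of the subtracted shapes is present at this height, so the r=11.5 sphere is unchanged — area = 396.48 mm²; (rotated 35° about Z; rotation is an isometry so areas/perimeters/island counts are preserved). So its area = 396.48 mm². Layer 17 (z = 5.44): the r=11.5 sphere slices to a regular 12-gon of circumradius 9.774 (√(r²−h²) with h=6.06 from center) (area = (12/2)·9.774²·sin(360°/12) = 286.58 mm²); the cone at (6.5, -3): at t=0.618 of its height the radius interpolates to r₁+(r₂−r₁)t = 11.191, giving a regular 12-gon of that circumradius (area = (12/2)·11.191²·sin(360°/12) = 375.73 mm²); Taking the first minus the rest: starting from the r=11.5 sphere (286.58 mm²), the cone at (6.5, -3) partially overlaps it — only the 184.48 mm² overlap (of its 375.73 mm²) is removed, clipping the outline — area = 102.10 mm²; (rotated 35° about Z; rotation is an isometry so areas/perimeters/island counts are preserved). So its area = 102.10 mm². Layer 35 is larger (396.48 vs 102.10 mm²).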